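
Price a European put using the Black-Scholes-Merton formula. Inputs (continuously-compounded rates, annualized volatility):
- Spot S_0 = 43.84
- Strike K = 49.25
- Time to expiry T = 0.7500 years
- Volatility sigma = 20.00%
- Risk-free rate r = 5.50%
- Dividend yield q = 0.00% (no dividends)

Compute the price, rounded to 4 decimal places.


d1 = (ln(S/K) + (r - q + 0.5*sigma^2) * T) / (sigma * sqrt(T)) = -0.34706098
d2 = d1 - sigma * sqrt(T) = -0.52026606
exp(-rT) = 0.95958920; exp(-qT) = 1.00000000
P = K * exp(-rT) * N(-d2) - S_0 * exp(-qT) * N(-d1)
N(-d1) = 0.63572725; N(-d2) = 0.69856093
P = 49.2500 * 0.95958920 * 0.69856093 - 43.8400 * 1.00000000 * 0.63572725 = 5.1435

Answer: Price = 5.1435


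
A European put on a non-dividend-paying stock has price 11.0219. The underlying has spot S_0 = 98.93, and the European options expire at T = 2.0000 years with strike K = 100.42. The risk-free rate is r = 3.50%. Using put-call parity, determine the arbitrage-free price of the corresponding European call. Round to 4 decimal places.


Answer: Call price = 16.3209

Derivation:
Put-call parity: C - P = S_0 * exp(-qT) - K * exp(-rT).
S_0 * exp(-qT) = 98.9300 * 1.00000000 = 98.93000000
K * exp(-rT) = 100.4200 * 0.93239382 = 93.63098739
C = P + S*exp(-qT) - K*exp(-rT)
C = 11.0219 + 98.93000000 - 93.63098739 = 16.3209


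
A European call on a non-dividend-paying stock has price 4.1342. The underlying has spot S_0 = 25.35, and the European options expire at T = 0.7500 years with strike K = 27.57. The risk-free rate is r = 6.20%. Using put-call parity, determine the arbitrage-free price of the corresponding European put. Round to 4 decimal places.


Put-call parity: C - P = S_0 * exp(-qT) - K * exp(-rT).
S_0 * exp(-qT) = 25.3500 * 1.00000000 = 25.35000000
K * exp(-rT) = 27.5700 * 0.95456456 = 26.31734493
P = C - S*exp(-qT) + K*exp(-rT)
P = 4.1342 - 25.35000000 + 26.31734493 = 5.1015

Answer: Put price = 5.1015


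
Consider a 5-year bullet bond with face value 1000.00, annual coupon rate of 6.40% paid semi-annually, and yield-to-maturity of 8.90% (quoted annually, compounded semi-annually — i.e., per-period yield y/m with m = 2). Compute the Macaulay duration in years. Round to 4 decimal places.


Coupon per period c = face * coupon_rate / m = 32.000000
Periods per year m = 2; per-period yield y/m = 0.044500
Number of cashflows N = 10
Cashflows (t years, CF_t, discount factor 1/(1+y/m)^(m*t), PV):
  t = 0.5000: CF_t = 32.000000, DF = 0.957396, PV = 30.636668
  t = 1.0000: CF_t = 32.000000, DF = 0.916607, PV = 29.331420
  t = 1.5000: CF_t = 32.000000, DF = 0.877556, PV = 28.081781
  t = 2.0000: CF_t = 32.000000, DF = 0.840168, PV = 26.885381
  t = 2.5000: CF_t = 32.000000, DF = 0.804374, PV = 25.739953
  t = 3.0000: CF_t = 32.000000, DF = 0.770104, PV = 24.643325
  t = 3.5000: CF_t = 32.000000, DF = 0.737294, PV = 23.593418
  t = 4.0000: CF_t = 32.000000, DF = 0.705883, PV = 22.588242
  t = 4.5000: CF_t = 32.000000, DF = 0.675809, PV = 21.625889
  t = 5.0000: CF_t = 1032.000000, DF = 0.647017, PV = 667.721337
Price P = sum_t PV_t = 900.847415
Macaulay numerator sum_t t * PV_t:
  t * PV_t at t = 0.5000: 15.318334
  t * PV_t at t = 1.0000: 29.331420
  t * PV_t at t = 1.5000: 42.122671
  t * PV_t at t = 2.0000: 53.770763
  t * PV_t at t = 2.5000: 64.349884
  t * PV_t at t = 3.0000: 73.929976
  t * PV_t at t = 3.5000: 82.576964
  t * PV_t at t = 4.0000: 90.352966
  t * PV_t at t = 4.5000: 97.316503
  t * PV_t at t = 5.0000: 3338.606684
Macaulay duration D = (sum_t t * PV_t) / P = 3887.676165 / 900.847415 = 4.315577

Answer: Macaulay duration = 4.3156 years


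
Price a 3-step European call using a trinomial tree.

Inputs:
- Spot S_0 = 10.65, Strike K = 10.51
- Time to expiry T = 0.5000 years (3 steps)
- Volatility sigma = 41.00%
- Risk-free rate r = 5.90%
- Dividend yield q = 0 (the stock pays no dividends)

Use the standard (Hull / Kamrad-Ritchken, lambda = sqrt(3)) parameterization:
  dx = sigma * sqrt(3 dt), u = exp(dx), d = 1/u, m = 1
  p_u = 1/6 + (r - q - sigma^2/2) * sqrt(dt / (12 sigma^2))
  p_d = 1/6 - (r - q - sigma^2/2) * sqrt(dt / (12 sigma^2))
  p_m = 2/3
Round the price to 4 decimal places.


dt = T/N = 0.166667; dx = sigma*sqrt(3*dt) = 0.289914
u = exp(dx) = 1.336312; d = 1/u = 0.748328
p_u = 0.159466, p_m = 0.666667, p_d = 0.173867
Discount per step: exp(-r*dt) = 0.990215
Stock lattice S(k, j) with j the centered position index:
  k=0: S(0,+0) = 10.6500
  k=1: S(1,-1) = 7.9697; S(1,+0) = 10.6500; S(1,+1) = 14.2317
  k=2: S(2,-2) = 5.9639; S(2,-1) = 7.9697; S(2,+0) = 10.6500; S(2,+1) = 14.2317; S(2,+2) = 19.0180
  k=3: S(3,-3) = 4.4630; S(3,-2) = 5.9639; S(3,-1) = 7.9697; S(3,+0) = 10.6500; S(3,+1) = 14.2317; S(3,+2) = 19.0180; S(3,+3) = 25.4140
Terminal payoffs V(N, j) = max(S_T - K, 0):
  V(3,-3) = 0.000000; V(3,-2) = 0.000000; V(3,-1) = 0.000000; V(3,+0) = 0.140000; V(3,+1) = 3.721726; V(3,+2) = 8.508030; V(3,+3) = 14.904026
Backward induction: V(k, j) = exp(-r*dt) * [p_u * V(k+1, j+1) + p_m * V(k+1, j) + p_d * V(k+1, j-1)]
  V(2,-2) = exp(-r*dt) * [p_u*0.000000 + p_m*0.000000 + p_d*0.000000] = 0.000000
  V(2,-1) = exp(-r*dt) * [p_u*0.140000 + p_m*0.000000 + p_d*0.000000] = 0.022107
  V(2,+0) = exp(-r*dt) * [p_u*3.721726 + p_m*0.140000 + p_d*0.000000] = 0.680102
  V(2,+1) = exp(-r*dt) * [p_u*8.508030 + p_m*3.721726 + p_d*0.140000] = 3.824443
  V(2,+2) = exp(-r*dt) * [p_u*14.904026 + p_m*8.508030 + p_d*3.721726] = 8.610705
  V(1,-1) = exp(-r*dt) * [p_u*0.680102 + p_m*0.022107 + p_d*0.000000] = 0.121986
  V(1,+0) = exp(-r*dt) * [p_u*3.824443 + p_m*0.680102 + p_d*0.022107] = 1.056673
  V(1,+1) = exp(-r*dt) * [p_u*8.610705 + p_m*3.824443 + p_d*0.680102] = 4.001451
  V(0,+0) = exp(-r*dt) * [p_u*4.001451 + p_m*1.056673 + p_d*0.121986] = 1.350410

Answer: Price = V(0,0) = 1.3504


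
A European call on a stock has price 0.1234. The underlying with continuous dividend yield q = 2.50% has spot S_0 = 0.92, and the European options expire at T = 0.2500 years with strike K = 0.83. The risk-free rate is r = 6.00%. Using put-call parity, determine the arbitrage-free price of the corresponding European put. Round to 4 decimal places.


Answer: Put price = 0.0268

Derivation:
Put-call parity: C - P = S_0 * exp(-qT) - K * exp(-rT).
S_0 * exp(-qT) = 0.9200 * 0.99376949 = 0.91426793
K * exp(-rT) = 0.8300 * 0.98511194 = 0.81764291
P = C - S*exp(-qT) + K*exp(-rT)
P = 0.1234 - 0.91426793 + 0.81764291 = 0.0268


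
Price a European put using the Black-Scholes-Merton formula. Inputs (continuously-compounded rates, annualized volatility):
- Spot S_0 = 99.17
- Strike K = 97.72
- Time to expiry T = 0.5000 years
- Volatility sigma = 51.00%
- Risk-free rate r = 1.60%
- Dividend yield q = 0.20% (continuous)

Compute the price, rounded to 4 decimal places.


Answer: Price = 12.9844

Derivation:
d1 = (ln(S/K) + (r - q + 0.5*sigma^2) * T) / (sigma * sqrt(T)) = 0.24056689
d2 = d1 - sigma * sqrt(T) = -0.12005757
exp(-rT) = 0.99203191; exp(-qT) = 0.99900050
P = K * exp(-rT) * N(-d2) - S_0 * exp(-qT) * N(-d1)
N(-d1) = 0.40494541; N(-d2) = 0.54778123
P = 97.7200 * 0.99203191 * 0.54778123 - 99.1700 * 0.99900050 * 0.40494541 = 12.9844


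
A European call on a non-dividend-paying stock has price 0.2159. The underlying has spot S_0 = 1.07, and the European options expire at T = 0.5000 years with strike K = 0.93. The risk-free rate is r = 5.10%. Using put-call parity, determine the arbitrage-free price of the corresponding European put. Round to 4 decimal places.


Put-call parity: C - P = S_0 * exp(-qT) - K * exp(-rT).
S_0 * exp(-qT) = 1.0700 * 1.00000000 = 1.07000000
K * exp(-rT) = 0.9300 * 0.97482238 = 0.90658481
P = C - S*exp(-qT) + K*exp(-rT)
P = 0.2159 - 1.07000000 + 0.90658481 = 0.0525

Answer: Put price = 0.0525


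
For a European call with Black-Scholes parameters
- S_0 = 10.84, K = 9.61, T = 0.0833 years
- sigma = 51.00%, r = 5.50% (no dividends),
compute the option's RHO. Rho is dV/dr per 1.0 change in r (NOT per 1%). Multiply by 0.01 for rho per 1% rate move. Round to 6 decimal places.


Answer: Rho = 0.622385

Derivation:
d1 = 0.9229495380; d2 = 0.7757546671
phi(d1) = 0.2605771089; exp(-qT) = 1.0000000000; exp(-rT) = 0.9954289791
N(d2) = 0.7810530724
Rho = K*T*exp(-rT)*N(d2) = 9.6100 * 0.0833 * 0.9954289791 * 0.7810530724 = 0.622385


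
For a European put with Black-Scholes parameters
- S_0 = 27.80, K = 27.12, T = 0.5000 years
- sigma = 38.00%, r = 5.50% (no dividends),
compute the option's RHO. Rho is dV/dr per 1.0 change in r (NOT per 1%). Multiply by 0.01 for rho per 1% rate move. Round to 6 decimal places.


d1 = 0.3288588311; d2 = 0.0601582543
phi(d1) = 0.3779427316; exp(-qT) = 1.0000000000; exp(-rT) = 0.9728746826
N(-d2) = 0.4760147969
Rho = -K*T*exp(-rT)*N(-d2) = -27.1200 * 0.5000 * 0.9728746826 * 0.4760147969 = -6.279673

Answer: Rho = -6.279673


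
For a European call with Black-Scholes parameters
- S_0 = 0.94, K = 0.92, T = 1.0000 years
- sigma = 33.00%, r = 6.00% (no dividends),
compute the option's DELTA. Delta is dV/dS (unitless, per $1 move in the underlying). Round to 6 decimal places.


d1 = 0.4119885007; d2 = 0.0819885007
phi(d1) = 0.3664820281; exp(-qT) = 1.0000000000; exp(-rT) = 0.9417645336
N(d1) = 0.6598260741
Delta = exp(-qT) * N(d1) = 1.0000000000 * 0.6598260741 = 0.659826

Answer: Delta = 0.659826


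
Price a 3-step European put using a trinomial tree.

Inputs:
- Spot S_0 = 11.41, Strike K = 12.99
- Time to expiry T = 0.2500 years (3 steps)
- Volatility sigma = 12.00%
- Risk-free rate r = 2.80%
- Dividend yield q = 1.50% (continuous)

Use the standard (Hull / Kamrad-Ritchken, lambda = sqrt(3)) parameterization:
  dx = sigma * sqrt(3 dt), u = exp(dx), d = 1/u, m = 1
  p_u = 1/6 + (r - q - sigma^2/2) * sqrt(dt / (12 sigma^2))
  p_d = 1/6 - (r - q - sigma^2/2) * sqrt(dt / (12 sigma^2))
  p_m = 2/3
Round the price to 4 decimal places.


dt = T/N = 0.083333; dx = sigma*sqrt(3*dt) = 0.060000
u = exp(dx) = 1.061837; d = 1/u = 0.941765
p_u = 0.170694, p_m = 0.666667, p_d = 0.162639
Discount per step: exp(-r*dt) = 0.997669
Stock lattice S(k, j) with j the centered position index:
  k=0: S(0,+0) = 11.4100
  k=1: S(1,-1) = 10.7455; S(1,+0) = 11.4100; S(1,+1) = 12.1156
  k=2: S(2,-2) = 10.1198; S(2,-1) = 10.7455; S(2,+0) = 11.4100; S(2,+1) = 12.1156; S(2,+2) = 12.8647
  k=3: S(3,-3) = 9.5304; S(3,-2) = 10.1198; S(3,-1) = 10.7455; S(3,+0) = 11.4100; S(3,+1) = 12.1156; S(3,+2) = 12.8647; S(3,+3) = 13.6603
Terminal payoffs V(N, j) = max(K - S_T, 0):
  V(3,-3) = 3.459567; V(3,-2) = 2.870238; V(3,-1) = 2.244467; V(3,+0) = 1.580000; V(3,+1) = 0.874445; V(3,+2) = 0.125261; V(3,+3) = 0.000000
Backward induction: V(k, j) = exp(-r*dt) * [p_u * V(k+1, j+1) + p_m * V(k+1, j) + p_d * V(k+1, j-1)]
  V(2,-2) = exp(-r*dt) * [p_u*2.244467 + p_m*2.870238 + p_d*3.459567] = 2.852606
  V(2,-1) = exp(-r*dt) * [p_u*1.580000 + p_m*2.244467 + p_d*2.870238] = 2.227617
  V(2,+0) = exp(-r*dt) * [p_u*0.874445 + p_m*1.580000 + p_d*2.244467] = 1.563980
  V(2,+1) = exp(-r*dt) * [p_u*0.125261 + p_m*0.874445 + p_d*1.580000] = 0.859307
  V(2,+2) = exp(-r*dt) * [p_u*0.000000 + p_m*0.125261 + p_d*0.874445] = 0.225200
  V(1,-1) = exp(-r*dt) * [p_u*1.563980 + p_m*2.227617 + p_d*2.852606] = 2.210821
  V(1,+0) = exp(-r*dt) * [p_u*0.859307 + p_m*1.563980 + p_d*2.227617] = 1.548013
  V(1,+1) = exp(-r*dt) * [p_u*0.225200 + p_m*0.859307 + p_d*1.563980] = 0.863658
  V(0,+0) = exp(-r*dt) * [p_u*0.863658 + p_m*1.548013 + p_d*2.210821] = 1.535409

Answer: Price = V(0,0) = 1.5354


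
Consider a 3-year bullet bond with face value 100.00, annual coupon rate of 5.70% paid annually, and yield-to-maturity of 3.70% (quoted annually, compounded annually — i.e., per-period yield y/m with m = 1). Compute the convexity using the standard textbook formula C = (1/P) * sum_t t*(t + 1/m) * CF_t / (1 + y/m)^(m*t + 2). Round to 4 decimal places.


Answer: Convexity = 10.3947

Derivation:
Coupon per period c = face * coupon_rate / m = 5.700000
Periods per year m = 1; per-period yield y/m = 0.037000
Number of cashflows N = 3
Cashflows (t years, CF_t, discount factor 1/(1+y/m)^(m*t), PV):
  t = 1.0000: CF_t = 5.700000, DF = 0.964320, PV = 5.496625
  t = 2.0000: CF_t = 5.700000, DF = 0.929913, PV = 5.300506
  t = 3.0000: CF_t = 105.700000, DF = 0.896734, PV = 94.784804
Price P = sum_t PV_t = 105.581935
Convexity numerator sum_t t*(t + 1/m) * CF_t / (1+y/m)^(m*t + 2):
  t = 1.0000: term = 10.222770
  t = 2.0000: term = 29.574069
  t = 3.0000: term = 1057.699871
Convexity = (1/P) * sum = 1097.496710 / 105.581935 = 10.394739


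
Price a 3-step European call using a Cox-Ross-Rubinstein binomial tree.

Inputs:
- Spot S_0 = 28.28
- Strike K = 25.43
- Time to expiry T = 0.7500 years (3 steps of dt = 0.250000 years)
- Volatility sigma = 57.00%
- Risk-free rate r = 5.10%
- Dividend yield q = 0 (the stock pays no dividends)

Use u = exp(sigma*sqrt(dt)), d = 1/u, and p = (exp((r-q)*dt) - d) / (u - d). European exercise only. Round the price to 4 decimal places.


dt = T/N = 0.250000
u = exp(sigma*sqrt(dt)) = 1.329762; d = 1/u = 0.752014
p = (exp((r-q)*dt) - d) / (u - d) = 0.451438
Discount per step: exp(-r*dt) = 0.987331
Stock lattice S(k, i) with i counting down-moves:
  k=0: S(0,0) = 28.2800
  k=1: S(1,0) = 37.6057; S(1,1) = 21.2670
  k=2: S(2,0) = 50.0066; S(2,1) = 28.2800; S(2,2) = 15.9931
  k=3: S(3,0) = 66.4969; S(3,1) = 37.6057; S(3,2) = 21.2670; S(3,3) = 12.0270
Terminal payoffs V(N, i) = max(S_T - K, 0):
  V(3,0) = 41.066867; V(3,1) = 12.175670; V(3,2) = 0.000000; V(3,3) = 0.000000
Backward induction: V(k, i) = exp(-r*dt) * [p * V(k+1, i) + (1-p) * V(k+1, i+1)].
  V(2,0) = exp(-r*dt) * [p*41.066867 + (1-p)*12.175670] = 24.898766
  V(2,1) = exp(-r*dt) * [p*12.175670 + (1-p)*0.000000] = 5.426925
  V(2,2) = exp(-r*dt) * [p*0.000000 + (1-p)*0.000000] = 0.000000
  V(1,0) = exp(-r*dt) * [p*24.898766 + (1-p)*5.426925] = 14.037138
  V(1,1) = exp(-r*dt) * [p*5.426925 + (1-p)*0.000000] = 2.418883
  V(0,0) = exp(-r*dt) * [p*14.037138 + (1-p)*2.418883] = 7.566713

Answer: Price = V(0,0) = 7.5667


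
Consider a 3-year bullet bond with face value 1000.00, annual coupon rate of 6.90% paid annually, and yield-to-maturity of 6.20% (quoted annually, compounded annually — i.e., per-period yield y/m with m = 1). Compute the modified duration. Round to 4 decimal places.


Answer: Modified duration = 2.6482

Derivation:
Coupon per period c = face * coupon_rate / m = 69.000000
Periods per year m = 1; per-period yield y/m = 0.062000
Number of cashflows N = 3
Cashflows (t years, CF_t, discount factor 1/(1+y/m)^(m*t), PV):
  t = 1.0000: CF_t = 69.000000, DF = 0.941620, PV = 64.971751
  t = 2.0000: CF_t = 69.000000, DF = 0.886647, PV = 61.178674
  t = 3.0000: CF_t = 1069.000000, DF = 0.834885, PV = 892.491636
Price P = sum_t PV_t = 1018.642061
First compute Macaulay numerator sum_t t * PV_t:
  t * PV_t at t = 1.0000: 64.971751
  t * PV_t at t = 2.0000: 122.357347
  t * PV_t at t = 3.0000: 2677.474909
Macaulay duration D = 2864.804008 / 1018.642061 = 2.812376
Modified duration = D / (1 + y/m) = 2.812376 / (1 + 0.062000) = 2.648188


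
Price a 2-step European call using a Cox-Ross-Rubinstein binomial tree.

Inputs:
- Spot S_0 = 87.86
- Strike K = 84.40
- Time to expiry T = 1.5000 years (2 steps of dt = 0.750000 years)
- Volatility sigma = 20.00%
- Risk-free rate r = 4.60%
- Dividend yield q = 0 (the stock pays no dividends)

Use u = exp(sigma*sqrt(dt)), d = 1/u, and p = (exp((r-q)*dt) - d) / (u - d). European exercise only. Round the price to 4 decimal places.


Answer: Price = V(0,0) = 13.1535

Derivation:
dt = T/N = 0.750000
u = exp(sigma*sqrt(dt)) = 1.189110; d = 1/u = 0.840965
p = (exp((r-q)*dt) - d) / (u - d) = 0.557633
Discount per step: exp(-r*dt) = 0.966088
Stock lattice S(k, i) with i counting down-moves:
  k=0: S(0,0) = 87.8600
  k=1: S(1,0) = 104.4752; S(1,1) = 73.8872
  k=2: S(2,0) = 124.2325; S(2,1) = 87.8600; S(2,2) = 62.1366
Terminal payoffs V(N, i) = max(S_T - K, 0):
  V(2,0) = 39.832499; V(2,1) = 3.460000; V(2,2) = 0.000000
Backward induction: V(k, i) = exp(-r*dt) * [p * V(k+1, i) + (1-p) * V(k+1, i+1)].
  V(1,0) = exp(-r*dt) * [p*39.832499 + (1-p)*3.460000] = 22.937344
  V(1,1) = exp(-r*dt) * [p*3.460000 + (1-p)*0.000000] = 1.863979
  V(0,0) = exp(-r*dt) * [p*22.937344 + (1-p)*1.863979] = 13.153461


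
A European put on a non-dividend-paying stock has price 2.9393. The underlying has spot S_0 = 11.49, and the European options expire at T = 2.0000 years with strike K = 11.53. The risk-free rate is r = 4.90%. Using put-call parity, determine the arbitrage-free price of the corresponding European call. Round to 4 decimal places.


Answer: Call price = 3.9756

Derivation:
Put-call parity: C - P = S_0 * exp(-qT) - K * exp(-rT).
S_0 * exp(-qT) = 11.4900 * 1.00000000 = 11.49000000
K * exp(-rT) = 11.5300 * 0.90664890 = 10.45366186
C = P + S*exp(-qT) - K*exp(-rT)
C = 2.9393 + 11.49000000 - 10.45366186 = 3.9756


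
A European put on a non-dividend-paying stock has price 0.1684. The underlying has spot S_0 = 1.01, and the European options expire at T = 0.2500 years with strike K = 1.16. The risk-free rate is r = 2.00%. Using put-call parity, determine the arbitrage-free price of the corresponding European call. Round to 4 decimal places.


Put-call parity: C - P = S_0 * exp(-qT) - K * exp(-rT).
S_0 * exp(-qT) = 1.0100 * 1.00000000 = 1.01000000
K * exp(-rT) = 1.1600 * 0.99501248 = 1.15421448
C = P + S*exp(-qT) - K*exp(-rT)
C = 0.1684 + 1.01000000 - 1.15421448 = 0.0242

Answer: Call price = 0.0242


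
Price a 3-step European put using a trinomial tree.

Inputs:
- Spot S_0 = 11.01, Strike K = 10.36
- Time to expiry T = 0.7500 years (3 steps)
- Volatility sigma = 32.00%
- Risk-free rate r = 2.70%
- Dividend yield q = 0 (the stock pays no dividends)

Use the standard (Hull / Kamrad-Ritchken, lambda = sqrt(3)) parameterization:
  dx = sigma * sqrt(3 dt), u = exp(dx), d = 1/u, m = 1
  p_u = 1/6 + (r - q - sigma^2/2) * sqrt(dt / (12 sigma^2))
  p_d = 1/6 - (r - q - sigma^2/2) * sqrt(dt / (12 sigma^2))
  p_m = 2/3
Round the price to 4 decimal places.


dt = T/N = 0.250000; dx = sigma*sqrt(3*dt) = 0.277128
u = exp(dx) = 1.319335; d = 1/u = 0.757957
p_u = 0.155751, p_m = 0.666667, p_d = 0.177582
Discount per step: exp(-r*dt) = 0.993273
Stock lattice S(k, j) with j the centered position index:
  k=0: S(0,+0) = 11.0100
  k=1: S(1,-1) = 8.3451; S(1,+0) = 11.0100; S(1,+1) = 14.5259
  k=2: S(2,-2) = 6.3252; S(2,-1) = 8.3451; S(2,+0) = 11.0100; S(2,+1) = 14.5259; S(2,+2) = 19.1645
  k=3: S(3,-3) = 4.7943; S(3,-2) = 6.3252; S(3,-1) = 8.3451; S(3,+0) = 11.0100; S(3,+1) = 14.5259; S(3,+2) = 19.1645; S(3,+3) = 25.2844
Terminal payoffs V(N, j) = max(K - S_T, 0):
  V(3,-3) = 5.565739; V(3,-2) = 4.034762; V(3,-1) = 2.014889; V(3,+0) = 0.000000; V(3,+1) = 0.000000; V(3,+2) = 0.000000; V(3,+3) = 0.000000
Backward induction: V(k, j) = exp(-r*dt) * [p_u * V(k+1, j+1) + p_m * V(k+1, j) + p_d * V(k+1, j-1)]
  V(2,-2) = exp(-r*dt) * [p_u*2.014889 + p_m*4.034762 + p_d*5.565739] = 3.965183
  V(2,-1) = exp(-r*dt) * [p_u*0.000000 + p_m*2.014889 + p_d*4.034762] = 2.045905
  V(2,+0) = exp(-r*dt) * [p_u*0.000000 + p_m*0.000000 + p_d*2.014889] = 0.355401
  V(2,+1) = exp(-r*dt) * [p_u*0.000000 + p_m*0.000000 + p_d*0.000000] = 0.000000
  V(2,+2) = exp(-r*dt) * [p_u*0.000000 + p_m*0.000000 + p_d*0.000000] = 0.000000
  V(1,-1) = exp(-r*dt) * [p_u*0.355401 + p_m*2.045905 + p_d*3.965183] = 2.109152
  V(1,+0) = exp(-r*dt) * [p_u*0.000000 + p_m*0.355401 + p_d*2.045905] = 0.596212
  V(1,+1) = exp(-r*dt) * [p_u*0.000000 + p_m*0.000000 + p_d*0.355401] = 0.062688
  V(0,+0) = exp(-r*dt) * [p_u*0.062688 + p_m*0.596212 + p_d*2.109152] = 0.776527

Answer: Price = V(0,0) = 0.7765


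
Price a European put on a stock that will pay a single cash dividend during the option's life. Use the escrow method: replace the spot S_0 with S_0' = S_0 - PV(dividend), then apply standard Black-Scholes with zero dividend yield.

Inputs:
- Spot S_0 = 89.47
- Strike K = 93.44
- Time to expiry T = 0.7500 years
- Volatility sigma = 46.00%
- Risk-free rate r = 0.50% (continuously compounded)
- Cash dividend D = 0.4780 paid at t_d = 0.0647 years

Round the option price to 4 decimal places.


PV(D) = D * exp(-r * t_d) = 0.4780 * 0.99967655 = 0.47784539
S_0' = S_0 - PV(D) = 89.4700 - 0.47784539 = 88.99215461
d1 = (ln(S_0'/K) + (r + sigma^2/2)*T) / (sigma*sqrt(T)) = 0.08617253
d2 = d1 - sigma*sqrt(T) = -0.31219916
exp(-rT) = 0.99625702
N(-d1) = 0.46566463; N(-d2) = 0.62255541
P = K * exp(-rT) * N(-d2) - S_0' * N(-d1) = 93.4400 * 0.99625702 * 0.62255541 - 88.99215461 * 0.46566463 = 16.5133

Answer: Price = 16.5133


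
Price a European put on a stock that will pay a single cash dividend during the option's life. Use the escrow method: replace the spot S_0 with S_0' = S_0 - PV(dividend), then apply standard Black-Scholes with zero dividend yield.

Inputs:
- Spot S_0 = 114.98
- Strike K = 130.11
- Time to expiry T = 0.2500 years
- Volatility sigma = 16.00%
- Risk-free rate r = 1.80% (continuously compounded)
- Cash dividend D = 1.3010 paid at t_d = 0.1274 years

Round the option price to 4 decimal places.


Answer: Price = 16.0534

Derivation:
PV(D) = D * exp(-r * t_d) = 1.3010 * 0.99770943 = 1.29801997
S_0' = S_0 - PV(D) = 114.9800 - 1.29801997 = 113.68198003
d1 = (ln(S_0'/K) + (r + sigma^2/2)*T) / (sigma*sqrt(T)) = -1.59094182
d2 = d1 - sigma*sqrt(T) = -1.67094182
exp(-rT) = 0.99551011
N(-d1) = 0.94418866; N(-d2) = 0.95263341
P = K * exp(-rT) * N(-d2) - S_0' * N(-d1) = 130.1100 * 0.99551011 * 0.95263341 - 113.68198003 * 0.94418866 = 16.0534


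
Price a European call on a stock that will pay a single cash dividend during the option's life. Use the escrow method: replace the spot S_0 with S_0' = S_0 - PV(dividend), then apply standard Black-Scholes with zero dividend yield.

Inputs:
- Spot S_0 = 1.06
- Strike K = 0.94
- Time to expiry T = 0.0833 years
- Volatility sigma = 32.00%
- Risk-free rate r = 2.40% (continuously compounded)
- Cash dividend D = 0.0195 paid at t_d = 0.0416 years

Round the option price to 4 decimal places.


Answer: Price = 0.1084

Derivation:
PV(D) = D * exp(-r * t_d) = 0.0195 * 0.99900210 = 0.01948054
S_0' = S_0 - PV(D) = 1.0600 - 0.01948054 = 1.04051946
d1 = (ln(S_0'/K) + (r + sigma^2/2)*T) / (sigma*sqrt(T)) = 1.16784836
d2 = d1 - sigma*sqrt(T) = 1.07549079
exp(-rT) = 0.99800280
N(d1) = 0.87856603; N(d2) = 0.85892247
C = S_0' * N(d1) - K * exp(-rT) * N(d2) = 1.04051946 * 0.87856603 - 0.9400 * 0.99800280 * 0.85892247 = 0.1084


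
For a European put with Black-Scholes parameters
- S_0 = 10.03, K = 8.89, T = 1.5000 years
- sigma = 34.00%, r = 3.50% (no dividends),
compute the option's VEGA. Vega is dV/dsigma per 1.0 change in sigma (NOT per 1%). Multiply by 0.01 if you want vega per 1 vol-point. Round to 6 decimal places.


d1 = 0.6240280503; d2 = 0.2076147941
phi(d1) = 0.3283602215; exp(-qT) = 1.0000000000; exp(-rT) = 0.9488543211
Vega = S * exp(-qT) * phi(d1) * sqrt(T) = 10.0300 * 1.0000000000 * 0.3283602215 * 1.2247448714 = 4.033640

Answer: Vega = 4.033640


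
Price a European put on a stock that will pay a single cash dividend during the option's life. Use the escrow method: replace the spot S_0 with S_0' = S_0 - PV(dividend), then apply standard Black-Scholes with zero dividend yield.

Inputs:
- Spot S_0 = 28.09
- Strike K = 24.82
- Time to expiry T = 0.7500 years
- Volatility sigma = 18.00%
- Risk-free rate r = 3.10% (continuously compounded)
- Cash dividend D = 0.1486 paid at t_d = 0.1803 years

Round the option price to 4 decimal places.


PV(D) = D * exp(-r * t_d) = 0.1486 * 0.99442629 = 0.14777175
S_0' = S_0 - PV(D) = 28.0900 - 0.14777175 = 27.94222825
d1 = (ln(S_0'/K) + (r + sigma^2/2)*T) / (sigma*sqrt(T)) = 0.98720046
d2 = d1 - sigma*sqrt(T) = 0.83131589
exp(-rT) = 0.97701820
N(-d1) = 0.16177219; N(-d2) = 0.20289760
P = K * exp(-rT) * N(-d2) - S_0' * N(-d1) = 24.8200 * 0.97701820 * 0.20289760 - 27.94222825 * 0.16177219 = 0.3999

Answer: Price = 0.3999


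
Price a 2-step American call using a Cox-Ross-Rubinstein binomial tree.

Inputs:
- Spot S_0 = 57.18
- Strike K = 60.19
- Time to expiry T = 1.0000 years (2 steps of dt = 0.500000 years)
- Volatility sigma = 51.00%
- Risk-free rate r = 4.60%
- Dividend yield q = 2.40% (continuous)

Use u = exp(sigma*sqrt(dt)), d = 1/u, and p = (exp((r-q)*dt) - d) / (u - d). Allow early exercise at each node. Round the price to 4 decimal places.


dt = T/N = 0.500000
u = exp(sigma*sqrt(dt)) = 1.434225; d = 1/u = 0.697241
p = (exp((r-q)*dt) - d) / (u - d) = 0.425817
Discount per step: exp(-r*dt) = 0.977262
Stock lattice S(k, i) with i counting down-moves:
  k=0: S(0,0) = 57.1800
  k=1: S(1,0) = 82.0090; S(1,1) = 39.8682
  k=2: S(2,0) = 117.6193; S(2,1) = 57.1800; S(2,2) = 27.7978
Terminal payoffs V(N, i) = max(S_T - K, 0):
  V(2,0) = 57.429296; V(2,1) = 0.000000; V(2,2) = 0.000000
Backward induction: V(k, i) = exp(-r*dt) * [p * V(k+1, i) + (1-p) * V(k+1, i+1)]; then take max(V_cont, immediate exercise) for American.
  V(1,0) = exp(-r*dt) * [p*57.429296 + (1-p)*0.000000] = 23.898311; exercise = 21.818971; V(1,0) = max -> 23.898311
  V(1,1) = exp(-r*dt) * [p*0.000000 + (1-p)*0.000000] = 0.000000; exercise = 0.000000; V(1,1) = max -> 0.000000
  V(0,0) = exp(-r*dt) * [p*23.898311 + (1-p)*0.000000] = 9.944911; exercise = 0.000000; V(0,0) = max -> 9.944911

Answer: Price = V(0,0) = 9.9449


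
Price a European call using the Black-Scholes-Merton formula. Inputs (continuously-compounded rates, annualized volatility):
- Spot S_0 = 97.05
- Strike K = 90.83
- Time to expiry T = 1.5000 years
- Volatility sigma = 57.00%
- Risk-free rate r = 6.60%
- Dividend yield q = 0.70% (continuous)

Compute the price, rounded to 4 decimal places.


Answer: Price = 31.7881

Derivation:
d1 = (ln(S/K) + (r - q + 0.5*sigma^2) * T) / (sigma * sqrt(T)) = 0.57070487
d2 = d1 - sigma * sqrt(T) = -0.12739971
exp(-rT) = 0.90574271; exp(-qT) = 0.98955493
C = S_0 * exp(-qT) * N(d1) - K * exp(-rT) * N(d2)
N(d1) = 0.71590014; N(d2) = 0.44931202
C = 97.0500 * 0.98955493 * 0.71590014 - 90.8300 * 0.90574271 * 0.44931202 = 31.7881


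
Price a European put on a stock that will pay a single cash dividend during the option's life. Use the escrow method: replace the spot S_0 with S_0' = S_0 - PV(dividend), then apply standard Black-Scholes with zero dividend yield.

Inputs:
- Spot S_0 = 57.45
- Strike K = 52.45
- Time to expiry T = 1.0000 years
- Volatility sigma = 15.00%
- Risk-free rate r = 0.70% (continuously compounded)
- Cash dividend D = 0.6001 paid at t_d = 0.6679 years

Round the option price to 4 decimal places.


Answer: Price = 1.4108

Derivation:
PV(D) = D * exp(-r * t_d) = 0.6001 * 0.99533561 = 0.59730090
S_0' = S_0 - PV(D) = 57.4500 - 0.59730090 = 56.85269910
d1 = (ln(S_0'/K) + (r + sigma^2/2)*T) / (sigma*sqrt(T)) = 0.65902241
d2 = d1 - sigma*sqrt(T) = 0.50902241
exp(-rT) = 0.99302444
N(-d1) = 0.25494069; N(-d2) = 0.30536826
P = K * exp(-rT) * N(-d2) - S_0' * N(-d1) = 52.4500 * 0.99302444 * 0.30536826 - 56.85269910 * 0.25494069 = 1.4108


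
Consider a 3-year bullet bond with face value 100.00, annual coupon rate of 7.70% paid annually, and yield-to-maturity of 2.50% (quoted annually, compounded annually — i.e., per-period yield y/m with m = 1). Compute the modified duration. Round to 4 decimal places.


Answer: Modified duration = 2.7369

Derivation:
Coupon per period c = face * coupon_rate / m = 7.700000
Periods per year m = 1; per-period yield y/m = 0.025000
Number of cashflows N = 3
Cashflows (t years, CF_t, discount factor 1/(1+y/m)^(m*t), PV):
  t = 1.0000: CF_t = 7.700000, DF = 0.975610, PV = 7.512195
  t = 2.0000: CF_t = 7.700000, DF = 0.951814, PV = 7.328971
  t = 3.0000: CF_t = 107.700000, DF = 0.928599, PV = 100.010157
Price P = sum_t PV_t = 114.851323
First compute Macaulay numerator sum_t t * PV_t:
  t * PV_t at t = 1.0000: 7.512195
  t * PV_t at t = 2.0000: 14.657942
  t * PV_t at t = 3.0000: 300.030470
Macaulay duration D = 322.200606 / 114.851323 = 2.805371
Modified duration = D / (1 + y/m) = 2.805371 / (1 + 0.025000) = 2.736948


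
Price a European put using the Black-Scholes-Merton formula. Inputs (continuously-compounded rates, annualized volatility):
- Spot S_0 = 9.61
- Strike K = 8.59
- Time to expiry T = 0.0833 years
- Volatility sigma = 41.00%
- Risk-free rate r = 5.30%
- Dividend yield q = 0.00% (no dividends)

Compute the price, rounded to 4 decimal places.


Answer: Price = 0.0918

Derivation:
d1 = (ln(S/K) + (r - q + 0.5*sigma^2) * T) / (sigma * sqrt(T)) = 1.04469264
d2 = d1 - sigma * sqrt(T) = 0.92635951
exp(-rT) = 0.99559483; exp(-qT) = 1.00000000
P = K * exp(-rT) * N(-d2) - S_0 * exp(-qT) * N(-d1)
N(-d1) = 0.14808252; N(-d2) = 0.17712959
P = 8.5900 * 0.99559483 * 0.17712959 - 9.6100 * 1.00000000 * 0.14808252 = 0.0918


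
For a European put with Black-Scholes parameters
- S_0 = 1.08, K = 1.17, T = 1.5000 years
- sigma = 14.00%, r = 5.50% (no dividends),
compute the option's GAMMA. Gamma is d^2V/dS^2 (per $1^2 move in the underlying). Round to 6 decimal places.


Answer: Gamma = 2.143574

Derivation:
d1 = 0.1000633609; d2 = -0.0714009211
phi(d1) = 0.3969500316; exp(-qT) = 1.0000000000; exp(-rT) = 0.9208114379
Gamma = exp(-qT) * phi(d1) / (S * sigma * sqrt(T)) = 1.0000000000 * 0.3969500316 / (1.0800 * 0.1400 * 1.2247448714) = 2.143574


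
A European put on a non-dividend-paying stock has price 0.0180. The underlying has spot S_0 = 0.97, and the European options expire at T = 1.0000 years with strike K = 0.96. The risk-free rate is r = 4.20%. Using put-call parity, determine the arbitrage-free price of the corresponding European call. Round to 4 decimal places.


Answer: Call price = 0.0675

Derivation:
Put-call parity: C - P = S_0 * exp(-qT) - K * exp(-rT).
S_0 * exp(-qT) = 0.9700 * 1.00000000 = 0.97000000
K * exp(-rT) = 0.9600 * 0.95886978 = 0.92051499
C = P + S*exp(-qT) - K*exp(-rT)
C = 0.0180 + 0.97000000 - 0.92051499 = 0.0675


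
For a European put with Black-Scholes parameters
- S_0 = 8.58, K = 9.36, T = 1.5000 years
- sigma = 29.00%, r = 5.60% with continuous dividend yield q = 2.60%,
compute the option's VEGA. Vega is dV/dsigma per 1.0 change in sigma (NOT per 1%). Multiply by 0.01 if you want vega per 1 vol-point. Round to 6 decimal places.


d1 = 0.0593047454; d2 = -0.2958712673
phi(d1) = 0.3982413463; exp(-qT) = 0.9617507091; exp(-rT) = 0.9194312561
Vega = S * exp(-qT) * phi(d1) * sqrt(T) = 8.5800 * 0.9617507091 * 0.3982413463 * 1.2247448714 = 4.024777

Answer: Vega = 4.024777


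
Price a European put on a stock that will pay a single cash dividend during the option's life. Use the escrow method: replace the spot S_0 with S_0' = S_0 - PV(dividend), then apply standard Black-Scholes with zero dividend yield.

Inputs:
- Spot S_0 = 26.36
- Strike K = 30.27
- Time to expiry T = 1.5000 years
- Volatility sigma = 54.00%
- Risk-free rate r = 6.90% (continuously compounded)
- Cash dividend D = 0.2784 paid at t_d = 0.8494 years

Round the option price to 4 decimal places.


PV(D) = D * exp(-r * t_d) = 0.2784 * 0.94307582 = 0.26255231
S_0' = S_0 - PV(D) = 26.3600 - 0.26255231 = 26.09744769
d1 = (ln(S_0'/K) + (r + sigma^2/2)*T) / (sigma*sqrt(T)) = 0.26291250
d2 = d1 - sigma*sqrt(T) = -0.39844973
exp(-rT) = 0.90167602
N(-d1) = 0.39630901; N(-d2) = 0.65485065
P = K * exp(-rT) * N(-d2) - S_0' * N(-d1) = 30.2700 * 0.90167602 * 0.65485065 - 26.09744769 * 0.39630901 = 7.5307

Answer: Price = 7.5307


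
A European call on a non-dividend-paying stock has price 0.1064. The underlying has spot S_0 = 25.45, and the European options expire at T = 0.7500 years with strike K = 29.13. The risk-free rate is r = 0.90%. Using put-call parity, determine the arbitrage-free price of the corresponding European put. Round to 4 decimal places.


Put-call parity: C - P = S_0 * exp(-qT) - K * exp(-rT).
S_0 * exp(-qT) = 25.4500 * 1.00000000 = 25.45000000
K * exp(-rT) = 29.1300 * 0.99327273 = 28.93403463
P = C - S*exp(-qT) + K*exp(-rT)
P = 0.1064 - 25.45000000 + 28.93403463 = 3.5904

Answer: Put price = 3.5904


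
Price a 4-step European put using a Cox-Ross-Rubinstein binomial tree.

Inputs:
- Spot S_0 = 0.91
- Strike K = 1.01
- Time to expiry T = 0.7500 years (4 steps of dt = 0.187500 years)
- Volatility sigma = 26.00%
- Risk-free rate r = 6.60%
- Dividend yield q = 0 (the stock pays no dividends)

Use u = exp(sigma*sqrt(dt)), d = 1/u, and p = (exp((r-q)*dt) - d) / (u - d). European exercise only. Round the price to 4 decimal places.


dt = T/N = 0.187500
u = exp(sigma*sqrt(dt)) = 1.119165; d = 1/u = 0.893523
p = (exp((r-q)*dt) - d) / (u - d) = 0.527068
Discount per step: exp(-r*dt) = 0.987701
Stock lattice S(k, i) with i counting down-moves:
  k=0: S(0,0) = 0.9100
  k=1: S(1,0) = 1.0184; S(1,1) = 0.8131
  k=2: S(2,0) = 1.1398; S(2,1) = 0.9100; S(2,2) = 0.7265
  k=3: S(3,0) = 1.2756; S(3,1) = 1.0184; S(3,2) = 0.8131; S(3,3) = 0.6492
  k=4: S(4,0) = 1.4276; S(4,1) = 1.1398; S(4,2) = 0.9100; S(4,3) = 0.7265; S(4,4) = 0.5800
Terminal payoffs V(N, i) = max(K - S_T, 0):
  V(4,0) = 0.000000; V(4,1) = 0.000000; V(4,2) = 0.100000; V(4,3) = 0.283471; V(4,4) = 0.429952
Backward induction: V(k, i) = exp(-r*dt) * [p * V(k+1, i) + (1-p) * V(k+1, i+1)].
  V(3,0) = exp(-r*dt) * [p*0.000000 + (1-p)*0.000000] = 0.000000
  V(3,1) = exp(-r*dt) * [p*0.000000 + (1-p)*0.100000] = 0.046712
  V(3,2) = exp(-r*dt) * [p*0.100000 + (1-p)*0.283471] = 0.184472
  V(3,3) = exp(-r*dt) * [p*0.283471 + (1-p)*0.429952] = 0.348408
  V(2,0) = exp(-r*dt) * [p*0.000000 + (1-p)*0.046712] = 0.021820
  V(2,1) = exp(-r*dt) * [p*0.046712 + (1-p)*0.184472] = 0.110487
  V(2,2) = exp(-r*dt) * [p*0.184472 + (1-p)*0.348408] = 0.258781
  V(1,0) = exp(-r*dt) * [p*0.021820 + (1-p)*0.110487] = 0.062969
  V(1,1) = exp(-r*dt) * [p*0.110487 + (1-p)*0.258781] = 0.178399
  V(0,0) = exp(-r*dt) * [p*0.062969 + (1-p)*0.178399] = 0.116114

Answer: Price = V(0,0) = 0.1161


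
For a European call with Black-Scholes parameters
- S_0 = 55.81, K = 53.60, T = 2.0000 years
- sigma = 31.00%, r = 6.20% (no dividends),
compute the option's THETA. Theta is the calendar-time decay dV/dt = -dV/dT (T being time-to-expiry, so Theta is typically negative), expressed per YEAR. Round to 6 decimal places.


Answer: Theta = -3.694907

Derivation:
d1 = 0.5942069116; d2 = 0.1558007073
phi(d1) = 0.3343792470; exp(-qT) = 1.0000000000; exp(-rT) = 0.8833798409
Theta = -S*exp(-qT)*phi(d1)*sigma/(2*sqrt(T)) - r*K*exp(-rT)*N(d2) + q*S*exp(-qT)*N(d1)
N(d1) = 0.7238131347; N(d2) = 0.5619049435; sqrt(T) = 1.4142135624
Term 1 = -55.8100 * 1.0000000000 * 0.3343792470 * 0.3100 / (2 * 1.4142135624) = -2.0453518988
Term 2 = -0.0620 * 53.6000 * 0.8833798409 * 0.5619049435 = -1.6495550602
Term 3 = 0 (no dividend yield, q = 0)
Theta = -2.0453518988 + (-1.6495550602) + (0.0000000000) = -3.694907


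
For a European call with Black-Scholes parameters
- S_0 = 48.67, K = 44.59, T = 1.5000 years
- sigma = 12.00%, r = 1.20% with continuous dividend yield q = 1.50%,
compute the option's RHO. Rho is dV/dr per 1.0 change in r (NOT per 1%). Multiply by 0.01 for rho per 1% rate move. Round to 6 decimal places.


d1 = 0.6385901763; d2 = 0.4916207918
phi(d1) = 0.3253553726; exp(-qT) = 0.9777512372; exp(-rT) = 0.9821610324
N(d2) = 0.6885062789
Rho = K*T*exp(-rT)*N(d2) = 44.5900 * 1.5000 * 0.9821610324 * 0.6885062789 = 45.229245

Answer: Rho = 45.229245


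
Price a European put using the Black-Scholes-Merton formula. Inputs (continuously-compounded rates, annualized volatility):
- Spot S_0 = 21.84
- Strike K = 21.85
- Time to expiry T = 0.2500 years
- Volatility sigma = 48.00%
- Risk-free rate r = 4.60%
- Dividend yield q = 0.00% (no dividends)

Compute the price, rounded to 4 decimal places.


d1 = (ln(S/K) + (r - q + 0.5*sigma^2) * T) / (sigma * sqrt(T)) = 0.16600929
d2 = d1 - sigma * sqrt(T) = -0.07399071
exp(-rT) = 0.98856587; exp(-qT) = 1.00000000
P = K * exp(-rT) * N(-d2) - S_0 * exp(-qT) * N(-d1)
N(-d1) = 0.43407482; N(-d2) = 0.52949111
P = 21.8500 * 0.98856587 * 0.52949111 - 21.8400 * 1.00000000 * 0.43407482 = 1.9569

Answer: Price = 1.9569


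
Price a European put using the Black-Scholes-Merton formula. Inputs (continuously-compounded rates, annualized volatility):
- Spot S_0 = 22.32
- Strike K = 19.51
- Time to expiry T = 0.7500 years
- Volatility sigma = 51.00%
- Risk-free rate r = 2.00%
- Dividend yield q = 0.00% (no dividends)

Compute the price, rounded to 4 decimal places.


Answer: Price = 2.2823

Derivation:
d1 = (ln(S/K) + (r - q + 0.5*sigma^2) * T) / (sigma * sqrt(T)) = 0.55944898
d2 = d1 - sigma * sqrt(T) = 0.11777602
exp(-rT) = 0.98511194; exp(-qT) = 1.00000000
P = K * exp(-rT) * N(-d2) - S_0 * exp(-qT) * N(-d1)
N(-d1) = 0.28792767; N(-d2) = 0.45312257
P = 19.5100 * 0.98511194 * 0.45312257 - 22.3200 * 1.00000000 * 0.28792767 = 2.2823


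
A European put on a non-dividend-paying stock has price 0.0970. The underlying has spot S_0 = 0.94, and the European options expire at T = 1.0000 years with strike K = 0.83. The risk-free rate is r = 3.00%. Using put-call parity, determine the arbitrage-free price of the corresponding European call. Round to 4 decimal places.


Put-call parity: C - P = S_0 * exp(-qT) - K * exp(-rT).
S_0 * exp(-qT) = 0.9400 * 1.00000000 = 0.94000000
K * exp(-rT) = 0.8300 * 0.97044553 = 0.80546979
C = P + S*exp(-qT) - K*exp(-rT)
C = 0.0970 + 0.94000000 - 0.80546979 = 0.2315

Answer: Call price = 0.2315


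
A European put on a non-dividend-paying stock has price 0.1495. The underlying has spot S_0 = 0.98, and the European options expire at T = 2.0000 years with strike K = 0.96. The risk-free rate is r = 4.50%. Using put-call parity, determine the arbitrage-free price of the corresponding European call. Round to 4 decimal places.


Answer: Call price = 0.2521

Derivation:
Put-call parity: C - P = S_0 * exp(-qT) - K * exp(-rT).
S_0 * exp(-qT) = 0.9800 * 1.00000000 = 0.98000000
K * exp(-rT) = 0.9600 * 0.91393119 = 0.87737394
C = P + S*exp(-qT) - K*exp(-rT)
C = 0.1495 + 0.98000000 - 0.87737394 = 0.2521


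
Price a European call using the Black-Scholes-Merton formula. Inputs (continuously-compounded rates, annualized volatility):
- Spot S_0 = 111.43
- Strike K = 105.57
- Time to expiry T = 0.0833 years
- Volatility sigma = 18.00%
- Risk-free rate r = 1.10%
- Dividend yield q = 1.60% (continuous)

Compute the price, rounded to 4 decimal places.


d1 = (ln(S/K) + (r - q + 0.5*sigma^2) * T) / (sigma * sqrt(T)) = 1.05782704
d2 = d1 - sigma * sqrt(T) = 1.00587591
exp(-rT) = 0.99908412; exp(-qT) = 0.99866809
C = S_0 * exp(-qT) * N(d1) - K * exp(-rT) * N(d2)
N(d1) = 0.85493285; N(d2) = 0.84276237
C = 111.4300 * 0.99866809 * 0.85493285 - 105.5700 * 0.99908412 * 0.84276237 = 6.2493

Answer: Price = 6.2493


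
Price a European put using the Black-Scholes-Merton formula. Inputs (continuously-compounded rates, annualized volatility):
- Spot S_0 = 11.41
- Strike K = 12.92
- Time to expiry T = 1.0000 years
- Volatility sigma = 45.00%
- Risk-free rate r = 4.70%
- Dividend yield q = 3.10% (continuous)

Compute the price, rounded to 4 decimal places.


Answer: Price = 2.7733

Derivation:
d1 = (ln(S/K) + (r - q + 0.5*sigma^2) * T) / (sigma * sqrt(T)) = -0.01563630
d2 = d1 - sigma * sqrt(T) = -0.46563630
exp(-rT) = 0.95408740; exp(-qT) = 0.96947557
P = K * exp(-rT) * N(-d2) - S_0 * exp(-qT) * N(-d1)
N(-d1) = 0.50623773; N(-d2) = 0.67926207
P = 12.9200 * 0.95408740 * 0.67926207 - 11.4100 * 0.96947557 * 0.50623773 = 2.7733


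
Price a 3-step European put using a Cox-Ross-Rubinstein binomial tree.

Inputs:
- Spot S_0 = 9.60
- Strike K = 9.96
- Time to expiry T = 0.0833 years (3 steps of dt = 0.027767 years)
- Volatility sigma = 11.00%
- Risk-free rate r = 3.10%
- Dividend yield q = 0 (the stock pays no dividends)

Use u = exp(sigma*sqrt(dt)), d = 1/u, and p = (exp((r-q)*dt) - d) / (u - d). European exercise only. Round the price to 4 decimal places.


dt = T/N = 0.027767
u = exp(sigma*sqrt(dt)) = 1.018499; d = 1/u = 0.981837
p = (exp((r-q)*dt) - d) / (u - d) = 0.518907
Discount per step: exp(-r*dt) = 0.999140
Stock lattice S(k, i) with i counting down-moves:
  k=0: S(0,0) = 9.6000
  k=1: S(1,0) = 9.7776; S(1,1) = 9.4256
  k=2: S(2,0) = 9.9585; S(2,1) = 9.6000; S(2,2) = 9.2544
  k=3: S(3,0) = 10.1427; S(3,1) = 9.7776; S(3,2) = 9.4256; S(3,3) = 9.0864
Terminal payoffs V(N, i) = max(K - S_T, 0):
  V(3,0) = 0.000000; V(3,1) = 0.182413; V(3,2) = 0.534362; V(3,3) = 0.873643
Backward induction: V(k, i) = exp(-r*dt) * [p * V(k+1, i) + (1-p) * V(k+1, i+1)].
  V(2,0) = exp(-r*dt) * [p*0.000000 + (1-p)*0.182413] = 0.087682
  V(2,1) = exp(-r*dt) * [p*0.182413 + (1-p)*0.534362] = 0.351430
  V(2,2) = exp(-r*dt) * [p*0.534362 + (1-p)*0.873643] = 0.696987
  V(1,0) = exp(-r*dt) * [p*0.087682 + (1-p)*0.351430] = 0.214385
  V(1,1) = exp(-r*dt) * [p*0.351430 + (1-p)*0.696987] = 0.517230
  V(0,0) = exp(-r*dt) * [p*0.214385 + (1-p)*0.517230] = 0.359772

Answer: Price = V(0,0) = 0.3598
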